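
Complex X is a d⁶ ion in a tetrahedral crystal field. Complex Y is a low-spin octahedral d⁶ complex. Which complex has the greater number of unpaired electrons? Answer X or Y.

X: Tetrahedral splitting is small, so the complex is high-spin; e³ t₂³ → 4 unpaired.
Y: t2g^6 e_g^0 → 0 unpaired.
So X has more unpaired electrons.

X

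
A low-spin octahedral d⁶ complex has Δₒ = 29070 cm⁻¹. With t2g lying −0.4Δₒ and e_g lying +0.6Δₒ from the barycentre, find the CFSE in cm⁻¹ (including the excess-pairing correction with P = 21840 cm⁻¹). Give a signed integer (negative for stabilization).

-26088

Electron filling gives t2g^6 e_g^0.
CFSE(orbital) = 6×(-0.4Δₒ) + 0×(0.6Δₒ) = -2.4Δₒ; with Δₒ = 29070 cm⁻¹ that is -69768 cm⁻¹.
High-spin d⁶ would be t2g^4 e_g^2 with 1 pair; low-spin has 3, so 2 excess pairs cost +2P = +43680 cm⁻¹.
Combining: -69768 + 43680 = -26088 cm⁻¹.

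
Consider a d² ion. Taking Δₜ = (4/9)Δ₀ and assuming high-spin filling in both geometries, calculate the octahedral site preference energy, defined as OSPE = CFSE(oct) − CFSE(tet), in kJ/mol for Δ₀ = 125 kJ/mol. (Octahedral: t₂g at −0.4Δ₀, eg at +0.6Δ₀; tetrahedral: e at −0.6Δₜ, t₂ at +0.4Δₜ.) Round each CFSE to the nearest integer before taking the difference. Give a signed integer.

-33

Octahedral (high-spin): t₂g² eg⁰, CFSE = 2(−0.4) + 0(+0.6) = -0.8Δ₀ = -0.8 × 125 = -100 kJ/mol.
Tetrahedral: e² t₂⁰, CFSE = 2(−0.6) + 0(+0.4) = -1.2Δₜ = -1.2 × (4/9) × 125 = -67 kJ/mol.
OSPE = CFSE(oct) − CFSE(tet) = -100 − (-67) = -33 kJ/mol.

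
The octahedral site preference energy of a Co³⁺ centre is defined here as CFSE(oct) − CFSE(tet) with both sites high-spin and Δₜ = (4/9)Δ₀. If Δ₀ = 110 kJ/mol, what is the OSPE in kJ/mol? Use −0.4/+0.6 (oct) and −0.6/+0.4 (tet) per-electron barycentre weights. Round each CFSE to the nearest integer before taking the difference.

Co³⁺: group 9, so d-count = 9 − 3 = 6.
Octahedral (high-spin): t₂g⁴ eg², CFSE = 4(−0.4) + 2(+0.6) = -0.4Δ₀ = -0.4 × 110 = -44 kJ/mol.
Tetrahedral e³ t₂³ gives -0.6Δₜ = -0.6 × (4/9) × 110 = -29 kJ/mol.
Subtracting, OSPE = -44 − (-29) = -15 kJ/mol.

-15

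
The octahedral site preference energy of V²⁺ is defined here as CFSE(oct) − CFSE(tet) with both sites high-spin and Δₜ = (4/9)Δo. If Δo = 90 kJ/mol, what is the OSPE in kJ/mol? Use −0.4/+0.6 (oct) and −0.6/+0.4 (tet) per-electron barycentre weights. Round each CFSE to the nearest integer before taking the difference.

V is in group 5, so V²⁺ is d³ (5 − 2 = 3).
Octahedral high-spin t2g^3 e_g^0: CFSE = -1.2 × 90 = -108 kJ/mol.
In a tetrahedral site the filling is e^2 t2^1: CFSE(tet) = -0.8Δₜ = -0.8 × (4/9)(90) = -32 kJ/mol.
OSPE = -108 − (-32) = -76 kJ/mol.

-76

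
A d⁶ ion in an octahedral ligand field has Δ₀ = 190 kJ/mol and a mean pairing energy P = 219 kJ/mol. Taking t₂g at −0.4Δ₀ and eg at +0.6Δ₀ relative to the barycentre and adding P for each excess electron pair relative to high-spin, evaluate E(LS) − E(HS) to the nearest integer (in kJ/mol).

58

High-spin d⁶ fills as t₂g⁴ eg² with CFSE 4(−0.4) + 2(+0.6) = -0.4Δ₀ = -76 kJ/mol.
Low-spin: t₂g⁶ eg⁰, orbital CFSE = -2.4Δ₀ = -456 kJ/mol; plus 2 excess pairs × P = +438 kJ/mol; total -18 kJ/mol.
Thus E(LS) − E(HS) = 58 kJ/mol.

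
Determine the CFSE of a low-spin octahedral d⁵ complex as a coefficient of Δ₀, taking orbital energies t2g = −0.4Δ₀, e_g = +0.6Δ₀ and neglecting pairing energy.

-2.0 Δ₀

Configuration: t2g^5 e_g^0.
CFSE = 5(-0.4Δ₀) + 0(0.6Δ₀) = -2.0Δ₀ + 0.0Δ₀ = -2.0Δ₀.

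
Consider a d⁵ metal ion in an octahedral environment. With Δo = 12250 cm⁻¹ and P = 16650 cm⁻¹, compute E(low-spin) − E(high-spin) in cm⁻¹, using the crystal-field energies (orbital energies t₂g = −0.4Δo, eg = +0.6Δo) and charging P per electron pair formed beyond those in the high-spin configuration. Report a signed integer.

High-spin: t₂g³ eg², CFSE = 0.0Δo = 0 cm⁻¹.
Low-spin t₂g⁵ eg⁰ gives -2.0Δo = -24500 cm⁻¹, but forming 2 extra pairs costs 2P = 33300 cm⁻¹, so E(LS) = -24500 + 33300 = 8800 cm⁻¹.
E(LS) − E(HS) = 8800 − (0) = 8800 cm⁻¹.

8800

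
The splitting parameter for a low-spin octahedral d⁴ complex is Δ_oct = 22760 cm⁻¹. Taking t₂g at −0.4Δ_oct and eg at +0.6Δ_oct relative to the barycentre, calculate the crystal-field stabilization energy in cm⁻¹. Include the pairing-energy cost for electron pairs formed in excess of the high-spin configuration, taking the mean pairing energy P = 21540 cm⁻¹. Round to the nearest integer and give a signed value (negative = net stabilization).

-14876

The d⁴ electrons fill as t₂g⁴ eg⁰.
The orbital stabilization is -1.6Δ_oct = -1.6 × 22760 = -36416 cm⁻¹.
Relative to high-spin t₂g³ eg¹ (0 paired), the low-spin configuration has 1 additional pair, contributing +1 × 21540 = +21540 cm⁻¹.
Overall CFSE = -36416 + 21540 = -14876 cm⁻¹.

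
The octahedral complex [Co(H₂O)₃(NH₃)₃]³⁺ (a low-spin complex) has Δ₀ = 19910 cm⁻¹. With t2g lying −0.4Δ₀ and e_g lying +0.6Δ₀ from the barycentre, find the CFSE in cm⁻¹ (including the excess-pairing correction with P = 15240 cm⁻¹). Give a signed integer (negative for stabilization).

Ligand charges: 3×(+0) from H₂O and 3×(+0) from NH₃ sum to +0; with overall charge +3, Co is +3.
Co³⁺: group 9, so d-count = 9 − 3 = 6.
Electron filling gives t2g^6 e_g^0.
CFSE(orbital) = 6×(-0.4Δ₀) + 0×(0.6Δ₀) = -2.4Δ₀; with Δ₀ = 19910 cm⁻¹ that is -47784 cm⁻¹.
Relative to high-spin t2g^4 e_g^2 (1 paired), the low-spin configuration has 2 additional pairs, contributing +2 × 15240 = +30480 cm⁻¹.
Net CFSE = -47784 + 30480 = -17304 cm⁻¹.

-17304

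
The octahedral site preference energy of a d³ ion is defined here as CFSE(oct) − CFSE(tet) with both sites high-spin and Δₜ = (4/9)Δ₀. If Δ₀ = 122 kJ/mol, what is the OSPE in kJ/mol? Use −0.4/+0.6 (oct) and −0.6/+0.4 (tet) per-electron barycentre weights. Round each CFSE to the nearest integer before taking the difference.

-103

In an octahedral site d³ (HS) is t₂g³ eg⁰, giving CFSE(oct) = -1.2Δ₀ = -146 kJ/mol.
Tetrahedral e² t₂¹ gives -0.8Δₜ = -0.8 × (4/9) × 122 = -43 kJ/mol.
OSPE = -146 − (-43) = -103 kJ/mol.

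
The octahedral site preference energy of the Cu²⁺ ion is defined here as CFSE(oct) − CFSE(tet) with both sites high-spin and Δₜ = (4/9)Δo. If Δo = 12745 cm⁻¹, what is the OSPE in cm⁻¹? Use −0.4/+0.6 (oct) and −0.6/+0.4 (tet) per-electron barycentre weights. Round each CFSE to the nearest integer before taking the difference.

Group 11 minus oxidation state +2 gives a d⁹ configuration for Cu²⁺.
In an octahedral site d⁹ (HS) is t₂g⁶ eg³, giving CFSE(oct) = -0.6Δo = -7647 cm⁻¹.
Tetrahedral e⁴ t₂⁵ gives -0.4Δₜ = -0.4 × (4/9) × 12745 = -2266 cm⁻¹.
Subtracting, OSPE = -7647 − (-2266) = -5381 cm⁻¹.

-5381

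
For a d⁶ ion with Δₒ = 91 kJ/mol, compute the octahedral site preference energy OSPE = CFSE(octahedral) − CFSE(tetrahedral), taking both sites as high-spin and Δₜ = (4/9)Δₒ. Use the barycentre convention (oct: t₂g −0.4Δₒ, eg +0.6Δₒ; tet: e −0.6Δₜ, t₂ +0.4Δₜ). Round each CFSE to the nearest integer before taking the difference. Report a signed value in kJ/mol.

Octahedral high-spin t₂g⁴ eg²: CFSE = -0.4 × 91 = -36 kJ/mol.
Tetrahedral e³ t₂³ gives -0.6Δₜ = -0.6 × (4/9) × 91 = -24 kJ/mol.
OSPE = CFSE(oct) − CFSE(tet) = -36 − (-24) = -12 kJ/mol.

-12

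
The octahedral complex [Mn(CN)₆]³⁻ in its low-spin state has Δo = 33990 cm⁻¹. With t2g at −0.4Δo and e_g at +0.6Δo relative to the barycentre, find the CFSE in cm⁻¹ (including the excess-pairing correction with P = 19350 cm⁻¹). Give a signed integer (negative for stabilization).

-35034

Each CN⁻ contributes -1; 6 × (-1) = -6. With overall charge -3, Mn is in the +3 oxidation state.
Group 7 minus oxidation state +3 gives a d⁴ configuration for Mn³⁺.
The d⁴ electrons fill as t2g^4 e_g^0.
Orbital CFSE = 4(-0.4) + 0(0.6) = -1.6Δo = -1.6 × 33990 = -54384 cm⁻¹.
Pairing penalty: 1 pair vs 0 in the high-spin reference → 1 extra × P = 19350 cm⁻¹.
Overall CFSE = -54384 + 19350 = -35034 cm⁻¹.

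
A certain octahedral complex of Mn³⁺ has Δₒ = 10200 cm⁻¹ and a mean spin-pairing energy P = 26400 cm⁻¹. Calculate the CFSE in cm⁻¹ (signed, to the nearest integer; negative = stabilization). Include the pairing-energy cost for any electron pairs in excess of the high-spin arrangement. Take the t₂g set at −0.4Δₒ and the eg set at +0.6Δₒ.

-6120

Mn³⁺: group 7, so d-count = 7 − 3 = 4.
Since Δₒ = 10200 cm⁻¹ < P = 26400 cm⁻¹, the complex adopts the high-spin configuration.
Configuration: t₂g³ eg¹.
Orbital CFSE = -0.6Δₒ = -0.6 × 10200 = -6120 cm⁻¹.
High-spin has no excess pairs, so no pairing correction applies.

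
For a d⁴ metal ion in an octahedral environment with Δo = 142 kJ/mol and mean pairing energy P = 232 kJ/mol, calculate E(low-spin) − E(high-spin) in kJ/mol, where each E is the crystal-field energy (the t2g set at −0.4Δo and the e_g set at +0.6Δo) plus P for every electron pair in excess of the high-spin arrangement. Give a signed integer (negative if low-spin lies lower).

90

In the high-spin limit (t2g^3 e_g^1) the orbital term is -0.6Δo = -85 kJ/mol, with no excess pairing.
For low-spin the configuration is t2g^4 e_g^0: orbital energy -1.6 × 142 = -227 kJ/mol, and 1 additional pair relative to high-spin adds 232 kJ/mol, giving 5 kJ/mol.
Thus E(LS) − E(HS) = 90 kJ/mol.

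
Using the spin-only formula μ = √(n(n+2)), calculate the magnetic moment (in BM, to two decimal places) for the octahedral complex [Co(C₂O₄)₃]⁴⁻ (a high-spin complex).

3.87 BM

Each C₂O₄²⁻ contributes -2; 3 × (-2) = -6. With overall charge -4, Co is in the +2 oxidation state.
Group 9 minus oxidation state +2 gives a d⁷ configuration for Co²⁺.
Configuration: t2g^5 e_g^2 → 3 unpaired electrons.
μ(spin-only) = √[3(3+2)] = √15 ≈ 3.87 BM.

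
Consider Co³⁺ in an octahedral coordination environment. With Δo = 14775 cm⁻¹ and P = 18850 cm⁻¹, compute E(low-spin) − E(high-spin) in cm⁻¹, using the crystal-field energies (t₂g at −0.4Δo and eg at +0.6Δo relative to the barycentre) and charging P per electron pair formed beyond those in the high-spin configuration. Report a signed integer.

8150

Co³⁺: group 9, so d-count = 9 − 3 = 6.
In the high-spin limit (t₂g⁴ eg²) the orbital term is -0.4Δo = -5910 cm⁻¹, with no excess pairing.
Low-spin t₂g⁶ eg⁰ gives -2.4Δo = -35460 cm⁻¹, but forming 2 extra pairs costs 2P = 37700 cm⁻¹, so E(LS) = -35460 + 37700 = 2240 cm⁻¹.
Thus E(LS) − E(HS) = 8150 cm⁻¹.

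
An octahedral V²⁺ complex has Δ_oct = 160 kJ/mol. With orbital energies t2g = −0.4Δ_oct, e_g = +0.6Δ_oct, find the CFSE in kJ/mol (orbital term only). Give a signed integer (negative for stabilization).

V sits in group 5; removing 2 electrons leaves V²⁺ with 5 − 2 = 3 d electrons.
Electron filling gives t2g^3 e_g^0.
The orbital stabilization is -1.2Δ_oct = -1.2 × 160 = -192 kJ/mol.

-192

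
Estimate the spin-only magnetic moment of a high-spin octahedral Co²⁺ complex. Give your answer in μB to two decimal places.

Co sits in group 9; removing 2 electrons leaves Co²⁺ with 9 − 2 = 7 d electrons.
Configuration: t₂g⁵ eg² → 3 unpaired electrons.
μ(spin-only) = √[3(3+2)] = √15 ≈ 3.87 μB.

3.87 μB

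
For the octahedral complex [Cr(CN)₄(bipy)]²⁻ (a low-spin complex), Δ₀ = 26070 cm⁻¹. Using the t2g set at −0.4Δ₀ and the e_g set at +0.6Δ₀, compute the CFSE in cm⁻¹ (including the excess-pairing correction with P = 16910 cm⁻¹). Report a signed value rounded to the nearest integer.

Ligand charges: 4×(-1) from CN⁻ and 1×(+0) from bipy sum to -4; with overall charge -2, Cr is +2.
Group 6 minus oxidation state +2 gives a d⁴ configuration for Cr²⁺.
Configuration: t2g^4 e_g^0.
CFSE(orbital) = 4×(-0.4Δ₀) + 0×(0.6Δ₀) = -1.6Δ₀; with Δ₀ = 26070 cm⁻¹ that is -41712 cm⁻¹.
High-spin d⁴ would be t2g^3 e_g^1 with 0 pairs; low-spin has 1, so 1 excess pair costs +1P = +16910 cm⁻¹.
Combining: -41712 + 16910 = -24802 cm⁻¹.

-24802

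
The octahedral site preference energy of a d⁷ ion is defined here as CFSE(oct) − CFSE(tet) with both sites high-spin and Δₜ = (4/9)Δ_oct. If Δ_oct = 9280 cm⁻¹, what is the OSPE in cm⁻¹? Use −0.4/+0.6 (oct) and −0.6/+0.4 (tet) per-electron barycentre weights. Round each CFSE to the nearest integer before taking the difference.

Octahedral high-spin t₂g⁵ eg²: CFSE = -0.8 × 9280 = -7424 cm⁻¹.
Tetrahedral e⁴ t₂³ gives -1.2Δₜ = -1.2 × (4/9) × 9280 = -4949 cm⁻¹.
OSPE = CFSE(oct) − CFSE(tet) = -7424 − (-4949) = -2475 cm⁻¹.

-2475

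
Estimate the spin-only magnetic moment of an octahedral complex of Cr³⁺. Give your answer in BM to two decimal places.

3.87 BM

Cr is in group 6, so Cr³⁺ is d³ (6 − 3 = 3).
Configuration: t2g^3 e_g^0 → 3 unpaired electrons.
μ(spin-only) = √[3(3+2)] = √15 ≈ 3.87 BM.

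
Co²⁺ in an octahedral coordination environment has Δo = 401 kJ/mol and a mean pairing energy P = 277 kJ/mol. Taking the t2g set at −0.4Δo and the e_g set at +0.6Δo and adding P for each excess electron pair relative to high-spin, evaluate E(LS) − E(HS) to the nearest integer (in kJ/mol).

-124

Group 9 minus oxidation state +2 gives a d⁷ configuration for Co²⁺.
In the high-spin limit (t2g^5 e_g^2) the orbital term is -0.8Δo = -321 kJ/mol, with no excess pairing.
Low-spin t2g^6 e_g^1 gives -1.8Δo = -722 kJ/mol, but forming 1 extra pair costs 1P = 277 kJ/mol, so E(LS) = -722 + 277 = -445 kJ/mol.
Thus E(LS) − E(HS) = -124 kJ/mol.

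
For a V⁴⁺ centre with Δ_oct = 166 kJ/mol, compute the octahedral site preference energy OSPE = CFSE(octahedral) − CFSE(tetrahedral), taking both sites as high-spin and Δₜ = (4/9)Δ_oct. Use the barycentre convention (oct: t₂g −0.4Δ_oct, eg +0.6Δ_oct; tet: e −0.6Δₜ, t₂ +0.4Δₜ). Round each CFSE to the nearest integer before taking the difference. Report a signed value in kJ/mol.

-22

V⁴⁺: group 5, so d-count = 5 − 4 = 1.
Octahedral high-spin t₂g¹ eg⁰: CFSE = -0.4 × 166 = -66 kJ/mol.
Tetrahedral: e¹ t₂⁰, CFSE = 1(−0.6) + 0(+0.4) = -0.6Δₜ = -0.6 × (4/9) × 166 = -44 kJ/mol.
OSPE = -66 − (-44) = -22 kJ/mol.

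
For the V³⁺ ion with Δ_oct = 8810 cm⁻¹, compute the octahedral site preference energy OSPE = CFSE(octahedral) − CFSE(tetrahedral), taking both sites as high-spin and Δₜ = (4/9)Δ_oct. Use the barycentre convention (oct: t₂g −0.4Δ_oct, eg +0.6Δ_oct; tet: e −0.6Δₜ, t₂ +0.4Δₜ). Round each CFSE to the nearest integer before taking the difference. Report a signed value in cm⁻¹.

V is in group 5, so V³⁺ is d² (5 − 3 = 2).
Octahedral (high-spin): t2g^2 e_g^0, CFSE = 2(−0.4) + 0(+0.6) = -0.8Δ_oct = -0.8 × 8810 = -7048 cm⁻¹.
In a tetrahedral site the filling is e^2 t2^0: CFSE(tet) = -1.2Δₜ = -1.2 × (4/9)(8810) = -4699 cm⁻¹.
Subtracting, OSPE = -7048 − (-4699) = -2349 cm⁻¹.

-2349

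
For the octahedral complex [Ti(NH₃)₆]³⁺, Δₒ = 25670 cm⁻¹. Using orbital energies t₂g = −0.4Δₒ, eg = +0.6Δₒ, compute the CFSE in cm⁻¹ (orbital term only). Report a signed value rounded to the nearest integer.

-10268

NH₃ is neutral, so the +3 overall charge sits on Ti: oxidation state +3.
Group 4 minus oxidation state +3 gives a d¹ configuration for Ti³⁺.
Configuration: t₂g¹ eg⁰.
Orbital CFSE = 1(-0.4) + 0(0.6) = -0.4Δₒ = -0.4 × 25670 = -10268 cm⁻¹.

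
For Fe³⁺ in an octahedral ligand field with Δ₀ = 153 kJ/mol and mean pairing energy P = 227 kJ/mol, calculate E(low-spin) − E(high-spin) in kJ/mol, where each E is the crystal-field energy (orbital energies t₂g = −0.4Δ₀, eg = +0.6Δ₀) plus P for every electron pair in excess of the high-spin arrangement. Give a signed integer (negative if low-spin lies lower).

Fe is in group 8, so Fe³⁺ is d⁵ (8 − 3 = 5).
High-spin: t₂g³ eg², CFSE = 0.0Δ₀ = 0 kJ/mol.
Low-spin: t₂g⁵ eg⁰, orbital CFSE = -2.0Δ₀ = -306 kJ/mol; plus 2 excess pairs × P = +454 kJ/mol; total 148 kJ/mol.
The difference is 148 − (0) = 148 kJ/mol, so high-spin lies lower.

148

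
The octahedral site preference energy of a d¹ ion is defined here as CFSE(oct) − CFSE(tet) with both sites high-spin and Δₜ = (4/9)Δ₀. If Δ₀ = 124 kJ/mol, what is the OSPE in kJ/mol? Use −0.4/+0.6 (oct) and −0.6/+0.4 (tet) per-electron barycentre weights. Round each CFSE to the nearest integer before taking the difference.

Octahedral high-spin t2g^1 e_g^0: CFSE = -0.4 × 124 = -50 kJ/mol.
In a tetrahedral site the filling is e^1 t2^0: CFSE(tet) = -0.6Δₜ = -0.6 × (4/9)(124) = -33 kJ/mol.
Subtracting, OSPE = -50 − (-33) = -17 kJ/mol.

-17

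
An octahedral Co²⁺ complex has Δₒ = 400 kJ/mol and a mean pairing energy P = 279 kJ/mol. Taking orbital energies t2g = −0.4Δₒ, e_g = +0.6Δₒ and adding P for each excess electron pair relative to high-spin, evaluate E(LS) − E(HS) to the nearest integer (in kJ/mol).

Co sits in group 9; removing 2 electrons leaves Co²⁺ with 9 − 2 = 7 d electrons.
In the high-spin limit (t2g^5 e_g^2) the orbital term is -0.8Δₒ = -320 kJ/mol, with no excess pairing.
Low-spin: t2g^6 e_g^1, orbital CFSE = -1.8Δₒ = -720 kJ/mol; plus 1 excess pair × P = +279 kJ/mol; total -441 kJ/mol.
Thus E(LS) − E(HS) = -121 kJ/mol.

-121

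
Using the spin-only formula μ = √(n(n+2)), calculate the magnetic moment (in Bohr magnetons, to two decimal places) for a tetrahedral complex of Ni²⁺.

Group 10 minus oxidation state +2 gives a d⁸ configuration for Ni²⁺.
With tetrahedral geometry the complex is necessarily high-spin.
Configuration: e⁴ t₂⁴ → 2 unpaired electrons.
μ(spin-only) = √[2(2+2)] = √8 ≈ 2.83 Bohr magnetons.

2.83 Bohr magnetons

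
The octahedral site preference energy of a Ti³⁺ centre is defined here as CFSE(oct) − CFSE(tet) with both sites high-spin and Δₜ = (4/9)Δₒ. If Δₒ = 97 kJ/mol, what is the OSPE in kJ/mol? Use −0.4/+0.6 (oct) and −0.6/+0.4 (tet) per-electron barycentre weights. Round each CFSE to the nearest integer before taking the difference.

Ti is in group 4, so Ti³⁺ is d¹ (4 − 3 = 1).
Octahedral (high-spin): t₂g¹ eg⁰, CFSE = 1(−0.4) + 0(+0.6) = -0.4Δₒ = -0.4 × 97 = -39 kJ/mol.
In a tetrahedral site the filling is e¹ t₂⁰: CFSE(tet) = -0.6Δₜ = -0.6 × (4/9)(97) = -26 kJ/mol.
OSPE = -39 − (-26) = -13 kJ/mol.

-13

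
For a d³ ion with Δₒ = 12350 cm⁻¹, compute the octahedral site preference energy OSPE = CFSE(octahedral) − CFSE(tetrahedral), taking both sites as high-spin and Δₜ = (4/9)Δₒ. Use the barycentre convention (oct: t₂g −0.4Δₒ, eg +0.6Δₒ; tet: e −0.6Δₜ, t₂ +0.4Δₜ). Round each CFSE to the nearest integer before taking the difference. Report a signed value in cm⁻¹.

Octahedral high-spin t₂g³ eg⁰: CFSE = -1.2 × 12350 = -14820 cm⁻¹.
Tetrahedral e² t₂¹ gives -0.8Δₜ = -0.8 × (4/9) × 12350 = -4391 cm⁻¹.
OSPE = -14820 − (-4391) = -10429 cm⁻¹.

-10429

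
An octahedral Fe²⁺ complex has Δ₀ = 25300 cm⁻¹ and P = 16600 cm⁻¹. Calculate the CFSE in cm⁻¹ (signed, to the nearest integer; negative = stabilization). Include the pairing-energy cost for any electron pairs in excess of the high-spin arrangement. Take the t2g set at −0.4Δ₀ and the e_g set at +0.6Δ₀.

Group 8 minus oxidation state +2 gives a d⁶ configuration for Fe²⁺.
Since Δ₀ = 25300 cm⁻¹ > P = 16600 cm⁻¹, the complex adopts the low-spin configuration.
Filling d⁶ accordingly: t2g^6 e_g^0.
Orbital CFSE = -2.4Δ₀ = -2.4 × 25300 = -60720 cm⁻¹.
Excess pairs vs high-spin: 3 − 1 = 2; pairing cost = +33200 cm⁻¹.
Net CFSE = -60720 + 33200 = -27520 cm⁻¹.

-27520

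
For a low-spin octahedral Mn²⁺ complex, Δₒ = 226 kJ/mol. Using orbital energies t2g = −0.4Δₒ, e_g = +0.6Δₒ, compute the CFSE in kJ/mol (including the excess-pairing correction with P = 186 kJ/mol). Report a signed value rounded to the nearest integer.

Mn sits in group 7; removing 2 electrons leaves Mn²⁺ with 7 − 2 = 5 d electrons.
The d⁵ electrons fill as t2g^5 e_g^0.
Orbital CFSE = 5(-0.4) + 0(0.6) = -2.0Δₒ = -2.0 × 226 = -452 kJ/mol.
Relative to high-spin t2g^3 e_g^2 (0 paired), the low-spin configuration has 2 additional pairs, contributing +2 × 186 = +372 kJ/mol.
Combining: -452 + 372 = -80 kJ/mol.

-80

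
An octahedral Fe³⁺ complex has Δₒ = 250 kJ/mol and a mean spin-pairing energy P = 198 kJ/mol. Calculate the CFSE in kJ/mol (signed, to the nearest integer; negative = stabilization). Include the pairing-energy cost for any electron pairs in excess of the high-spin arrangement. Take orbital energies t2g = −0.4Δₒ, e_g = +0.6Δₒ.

Group 8 minus oxidation state +3 gives a d⁵ configuration for Fe³⁺.
Since Δₒ = 250 kJ/mol > P = 198 kJ/mol, the complex adopts the low-spin configuration.
Filling d⁵ accordingly: t2g^5 e_g^0.
Orbital CFSE = -2.0Δₒ = -2.0 × 250 = -500 kJ/mol.
Excess pairs vs high-spin: 2 − 0 = 2; pairing cost = +396 kJ/mol.
Net CFSE = -500 + 396 = -104 kJ/mol.

-104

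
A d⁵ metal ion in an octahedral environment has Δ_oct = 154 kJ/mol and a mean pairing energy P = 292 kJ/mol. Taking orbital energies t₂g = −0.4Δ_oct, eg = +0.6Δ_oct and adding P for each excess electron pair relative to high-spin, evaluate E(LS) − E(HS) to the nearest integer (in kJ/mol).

High-spin: t₂g³ eg², CFSE = 0.0Δ_oct = 0 kJ/mol.
Low-spin t₂g⁵ eg⁰ gives -2.0Δ_oct = -308 kJ/mol, but forming 2 extra pairs costs 2P = 584 kJ/mol, so E(LS) = -308 + 584 = 276 kJ/mol.
Thus E(LS) − E(HS) = 276 kJ/mol.

276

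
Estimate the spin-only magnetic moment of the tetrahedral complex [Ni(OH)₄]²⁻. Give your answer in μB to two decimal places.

2.83 μB

Each OH⁻ contributes -1; 4 × (-1) = -4. With overall charge -2, Ni is in the +2 oxidation state.
Group 10 minus oxidation state +2 gives a d⁸ configuration for Ni²⁺.
Tetrahedral splitting is small, so the complex is high-spin.
Configuration: e^4 t2^4 → 2 unpaired electrons.
μ(spin-only) = √[2(2+2)] = √8 ≈ 2.83 μB.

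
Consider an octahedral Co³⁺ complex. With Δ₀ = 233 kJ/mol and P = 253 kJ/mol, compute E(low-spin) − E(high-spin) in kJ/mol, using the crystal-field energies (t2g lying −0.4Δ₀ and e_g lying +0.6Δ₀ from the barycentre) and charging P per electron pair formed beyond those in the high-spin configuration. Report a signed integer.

40

Co sits in group 9; removing 3 electrons leaves Co³⁺ with 9 − 3 = 6 d electrons.
In the high-spin limit (t2g^4 e_g^2) the orbital term is -0.4Δ₀ = -93 kJ/mol, with no excess pairing.
Low-spin: t2g^6 e_g^0, orbital CFSE = -2.4Δ₀ = -559 kJ/mol; plus 2 excess pairs × P = +506 kJ/mol; total -53 kJ/mol.
E(LS) − E(HS) = -53 − (-93) = 40 kJ/mol.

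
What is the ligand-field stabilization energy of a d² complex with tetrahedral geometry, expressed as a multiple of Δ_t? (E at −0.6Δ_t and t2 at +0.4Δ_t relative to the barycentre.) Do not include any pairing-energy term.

-1.2 Δ_t

With tetrahedral geometry the complex is necessarily high-spin.
Configuration: e^2 t2^0.
CFSE = 2(-0.6Δ_t) + 0(0.4Δ_t) = -1.2Δ_t + 0.0Δ_t = -1.2Δ_t.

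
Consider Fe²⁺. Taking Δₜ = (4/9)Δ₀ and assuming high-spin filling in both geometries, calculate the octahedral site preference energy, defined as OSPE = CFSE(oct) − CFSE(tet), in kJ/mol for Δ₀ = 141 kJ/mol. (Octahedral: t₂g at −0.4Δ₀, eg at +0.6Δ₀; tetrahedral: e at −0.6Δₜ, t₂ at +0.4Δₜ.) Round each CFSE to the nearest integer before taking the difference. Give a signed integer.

Group 8 minus oxidation state +2 gives a d⁶ configuration for Fe²⁺.
Octahedral (high-spin): t2g^4 e_g^2, CFSE = 4(−0.4) + 2(+0.6) = -0.4Δ₀ = -0.4 × 141 = -56 kJ/mol.
Tetrahedral: e^3 t2^3, CFSE = 3(−0.6) + 3(+0.4) = -0.6Δₜ = -0.6 × (4/9) × 141 = -38 kJ/mol.
OSPE = CFSE(oct) − CFSE(tet) = -56 − (-38) = -18 kJ/mol.

-18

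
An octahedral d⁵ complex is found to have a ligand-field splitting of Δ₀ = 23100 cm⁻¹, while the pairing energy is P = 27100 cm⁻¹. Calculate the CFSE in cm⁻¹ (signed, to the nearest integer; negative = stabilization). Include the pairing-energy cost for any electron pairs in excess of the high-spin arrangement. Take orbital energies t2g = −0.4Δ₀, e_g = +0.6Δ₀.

Here Δ₀ < P (23100 < 27100), so the high-spin state is favoured.
That gives t2g^3 e_g^2.
Orbital CFSE = 0.0Δ₀ = 0.0 × 23100 = 0 cm⁻¹.
High-spin has no excess pairs, so no pairing correction applies.

0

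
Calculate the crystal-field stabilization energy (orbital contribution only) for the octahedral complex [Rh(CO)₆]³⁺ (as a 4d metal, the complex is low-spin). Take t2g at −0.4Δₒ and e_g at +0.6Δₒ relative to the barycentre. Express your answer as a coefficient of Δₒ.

CO is neutral, so the +3 overall charge sits on Rh: oxidation state +3.
Rh sits in group 9; removing 3 electrons leaves Rh³⁺ with 9 − 3 = 6 d electrons.
Configuration: t2g^6 e_g^0.
CFSE = 6(-0.4Δₒ) + 0(0.6Δₒ) = -2.4Δₒ + 0.0Δₒ = -2.4Δₒ.

-2.4 Δₒ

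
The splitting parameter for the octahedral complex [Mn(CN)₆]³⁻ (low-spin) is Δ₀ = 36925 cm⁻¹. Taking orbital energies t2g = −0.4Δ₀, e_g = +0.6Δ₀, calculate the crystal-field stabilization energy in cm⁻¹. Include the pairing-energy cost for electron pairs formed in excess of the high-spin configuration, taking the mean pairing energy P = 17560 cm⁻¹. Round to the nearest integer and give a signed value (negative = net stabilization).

Each CN⁻ contributes -1; 6 × (-1) = -6. With overall charge -3, Mn is in the +3 oxidation state.
Mn is in group 7, so Mn³⁺ is d⁴ (7 − 3 = 4).
Electron filling gives t2g^4 e_g^0.
The orbital stabilization is -1.6Δ₀ = -1.6 × 36925 = -59080 cm⁻¹.
High-spin d⁴ would be t2g^3 e_g^1 with 0 pairs; low-spin has 1, so 1 excess pair costs +1P = +17560 cm⁻¹.
Overall CFSE = -59080 + 17560 = -41520 cm⁻¹.

-41520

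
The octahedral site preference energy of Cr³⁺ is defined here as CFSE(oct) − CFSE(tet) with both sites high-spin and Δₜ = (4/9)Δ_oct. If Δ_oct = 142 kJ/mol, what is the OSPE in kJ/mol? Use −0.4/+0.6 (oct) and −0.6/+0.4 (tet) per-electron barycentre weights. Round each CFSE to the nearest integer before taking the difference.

Cr sits in group 6; removing 3 electrons leaves Cr³⁺ with 6 − 3 = 3 d electrons.
Octahedral (high-spin): t2g^3 e_g^0, CFSE = 3(−0.4) + 0(+0.6) = -1.2Δ_oct = -1.2 × 142 = -170 kJ/mol.
In a tetrahedral site the filling is e^2 t2^1: CFSE(tet) = -0.8Δₜ = -0.8 × (4/9)(142) = -50 kJ/mol.
Subtracting, OSPE = -170 − (-50) = -120 kJ/mol.

-120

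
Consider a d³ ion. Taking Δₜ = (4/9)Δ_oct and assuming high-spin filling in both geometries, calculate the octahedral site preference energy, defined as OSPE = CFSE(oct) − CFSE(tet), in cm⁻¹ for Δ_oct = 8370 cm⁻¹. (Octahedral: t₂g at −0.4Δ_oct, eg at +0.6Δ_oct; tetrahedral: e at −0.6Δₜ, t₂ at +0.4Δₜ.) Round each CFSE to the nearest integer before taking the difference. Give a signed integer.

Octahedral (high-spin): t₂g³ eg⁰, CFSE = 3(−0.4) + 0(+0.6) = -1.2Δ_oct = -1.2 × 8370 = -10044 cm⁻¹.
Tetrahedral: e² t₂¹, CFSE = 2(−0.6) + 1(+0.4) = -0.8Δₜ = -0.8 × (4/9) × 8370 = -2976 cm⁻¹.
OSPE = CFSE(oct) − CFSE(tet) = -10044 − (-2976) = -7068 cm⁻¹.

-7068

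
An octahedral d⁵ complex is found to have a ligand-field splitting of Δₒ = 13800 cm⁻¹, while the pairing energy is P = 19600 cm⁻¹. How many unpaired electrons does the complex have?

5

Since Δₒ = 13800 cm⁻¹ < P = 19600 cm⁻¹, the complex adopts the high-spin configuration.
Configuration: t₂g³ eg².
Unpaired electrons: 5.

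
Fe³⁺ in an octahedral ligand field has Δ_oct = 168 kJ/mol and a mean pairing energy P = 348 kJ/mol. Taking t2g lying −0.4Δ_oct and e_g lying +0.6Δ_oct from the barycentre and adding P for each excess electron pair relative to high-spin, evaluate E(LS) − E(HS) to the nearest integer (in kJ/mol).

360

Fe³⁺: group 8, so d-count = 8 − 3 = 5.
In the high-spin limit (t2g^3 e_g^2) the orbital term is 0.0Δ_oct = 0 kJ/mol, with no excess pairing.
For low-spin the configuration is t2g^5 e_g^0: orbital energy -2.0 × 168 = -336 kJ/mol, and 2 additional pairs relative to high-spin add 696 kJ/mol, giving 360 kJ/mol.
E(LS) − E(HS) = 360 − (0) = 360 kJ/mol.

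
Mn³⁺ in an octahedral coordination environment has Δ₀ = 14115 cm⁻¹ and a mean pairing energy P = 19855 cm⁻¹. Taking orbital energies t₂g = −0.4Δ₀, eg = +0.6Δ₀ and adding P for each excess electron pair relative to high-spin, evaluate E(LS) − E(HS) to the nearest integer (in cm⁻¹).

Mn is in group 7, so Mn³⁺ is d⁴ (7 − 3 = 4).
High-spin d⁴ fills as t₂g³ eg¹ with CFSE 3(−0.4) + 1(+0.6) = -0.6Δ₀ = -8469 cm⁻¹.
Low-spin: t₂g⁴ eg⁰, orbital CFSE = -1.6Δ₀ = -22584 cm⁻¹; plus 1 excess pair × P = +19855 cm⁻¹; total -2729 cm⁻¹.
E(LS) − E(HS) = -2729 − (-8469) = 5740 cm⁻¹.

5740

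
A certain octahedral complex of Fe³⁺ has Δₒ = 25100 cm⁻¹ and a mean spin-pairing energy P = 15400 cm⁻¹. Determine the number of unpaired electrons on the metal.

1

Fe sits in group 8; removing 3 electrons leaves Fe³⁺ with 8 − 3 = 5 d electrons.
Here Δₒ > P (25100 > 15400), so the low-spin state is favoured.
Filling d⁵ accordingly: t₂g⁵ eg⁰.
Unpaired electrons: 1.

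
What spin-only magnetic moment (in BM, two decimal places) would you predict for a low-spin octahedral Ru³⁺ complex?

1.73 BM

Ru is in group 8, so Ru³⁺ is d⁵ (8 − 3 = 5).
Configuration: t2g^5 e_g^0 → 1 unpaired electron.
μ(spin-only) = √[1(1+2)] = √3 ≈ 1.73 BM.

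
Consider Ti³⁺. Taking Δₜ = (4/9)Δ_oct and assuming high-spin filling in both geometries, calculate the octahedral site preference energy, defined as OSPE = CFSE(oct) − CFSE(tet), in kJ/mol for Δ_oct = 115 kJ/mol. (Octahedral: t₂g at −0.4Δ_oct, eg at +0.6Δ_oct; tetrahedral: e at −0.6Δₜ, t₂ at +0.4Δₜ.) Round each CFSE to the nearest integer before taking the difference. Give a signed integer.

Ti sits in group 4; removing 3 electrons leaves Ti³⁺ with 4 − 3 = 1 d electrons.
Octahedral (high-spin): t₂g¹ eg⁰, CFSE = 1(−0.4) + 0(+0.6) = -0.4Δ_oct = -0.4 × 115 = -46 kJ/mol.
Tetrahedral e¹ t₂⁰ gives -0.6Δₜ = -0.6 × (4/9) × 115 = -31 kJ/mol.
OSPE = -46 − (-31) = -15 kJ/mol.

-15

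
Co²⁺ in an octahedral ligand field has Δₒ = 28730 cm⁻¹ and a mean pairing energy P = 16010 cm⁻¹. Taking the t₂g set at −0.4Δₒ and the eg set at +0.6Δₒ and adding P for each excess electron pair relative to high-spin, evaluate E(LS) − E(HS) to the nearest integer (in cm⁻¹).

Group 9 minus oxidation state +2 gives a d⁷ configuration for Co²⁺.
High-spin: t₂g⁵ eg², CFSE = -0.8Δₒ = -22984 cm⁻¹.
Low-spin t₂g⁶ eg¹ gives -1.8Δₒ = -51714 cm⁻¹, but forming 1 extra pair costs 1P = 16010 cm⁻¹, so E(LS) = -51714 + 16010 = -35704 cm⁻¹.
E(LS) − E(HS) = -35704 − (-22984) = -12720 cm⁻¹.

-12720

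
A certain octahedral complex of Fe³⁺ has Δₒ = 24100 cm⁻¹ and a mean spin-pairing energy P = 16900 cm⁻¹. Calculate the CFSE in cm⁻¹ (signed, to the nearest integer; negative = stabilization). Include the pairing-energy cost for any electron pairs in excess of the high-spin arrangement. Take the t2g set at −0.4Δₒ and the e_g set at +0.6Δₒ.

-14400

Fe³⁺: group 8, so d-count = 8 − 3 = 5.
Here Δₒ > P (24100 > 16900), so the low-spin state is favoured.
That gives t2g^5 e_g^0.
Orbital CFSE = -2.0Δₒ = -2.0 × 24100 = -48200 cm⁻¹.
Excess pairs vs high-spin: 2 − 0 = 2; pairing cost = +33800 cm⁻¹.
Net CFSE = -48200 + 33800 = -14400 cm⁻¹.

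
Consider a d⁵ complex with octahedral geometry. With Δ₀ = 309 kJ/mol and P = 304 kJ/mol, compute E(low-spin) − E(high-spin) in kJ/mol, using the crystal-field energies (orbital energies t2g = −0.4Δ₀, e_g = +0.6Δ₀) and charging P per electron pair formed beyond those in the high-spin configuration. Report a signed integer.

-10

In the high-spin limit (t2g^3 e_g^2) the orbital term is 0.0Δ₀ = 0 kJ/mol, with no excess pairing.
Low-spin t2g^5 e_g^0 gives -2.0Δ₀ = -618 kJ/mol, but forming 2 extra pairs costs 2P = 608 kJ/mol, so E(LS) = -618 + 608 = -10 kJ/mol.
The difference is -10 − (0) = -10 kJ/mol, so low-spin lies lower.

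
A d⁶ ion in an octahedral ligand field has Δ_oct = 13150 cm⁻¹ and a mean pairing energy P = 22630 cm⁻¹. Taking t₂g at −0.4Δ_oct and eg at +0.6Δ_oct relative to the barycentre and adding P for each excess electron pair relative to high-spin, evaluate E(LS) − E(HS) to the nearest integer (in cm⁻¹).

High-spin d⁶ fills as t₂g⁴ eg² with CFSE 4(−0.4) + 2(+0.6) = -0.4Δ_oct = -5260 cm⁻¹.
For low-spin the configuration is t₂g⁶ eg⁰: orbital energy -2.4 × 13150 = -31560 cm⁻¹, and 2 additional pairs relative to high-spin add 45260 cm⁻¹, giving 13700 cm⁻¹.
The difference is 13700 − (-5260) = 18960 cm⁻¹, so high-spin lies lower.

18960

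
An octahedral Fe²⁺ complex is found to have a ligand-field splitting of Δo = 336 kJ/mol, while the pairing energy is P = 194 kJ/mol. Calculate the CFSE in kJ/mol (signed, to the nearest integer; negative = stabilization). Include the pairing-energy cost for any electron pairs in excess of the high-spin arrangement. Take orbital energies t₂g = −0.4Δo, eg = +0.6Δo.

Fe is in group 8, so Fe²⁺ is d⁶ (8 − 2 = 6).
Since Δo = 336 kJ/mol > P = 194 kJ/mol, the complex adopts the low-spin configuration.
Filling d⁶ accordingly: t₂g⁶ eg⁰.
Orbital CFSE = -2.4Δo = -2.4 × 336 = -806 kJ/mol.
Excess pairs vs high-spin: 3 − 1 = 2; pairing cost = +388 kJ/mol.
Net CFSE = -806 + 388 = -418 kJ/mol.

-418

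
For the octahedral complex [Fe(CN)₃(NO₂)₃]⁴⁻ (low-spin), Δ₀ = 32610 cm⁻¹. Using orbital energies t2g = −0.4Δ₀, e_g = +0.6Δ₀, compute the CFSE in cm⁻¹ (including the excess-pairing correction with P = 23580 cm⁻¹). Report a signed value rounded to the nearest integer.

Ligand charges: 3×(-1) from CN⁻ and 3×(-1) from NO₂⁻ sum to -6; with overall charge -4, Fe is +2.
Group 8 minus oxidation state +2 gives a d⁶ configuration for Fe²⁺.
Electron filling gives t2g^6 e_g^0.
Orbital CFSE = 6(-0.4) + 0(0.6) = -2.4Δ₀ = -2.4 × 32610 = -78264 cm⁻¹.
Relative to high-spin t2g^4 e_g^2 (1 paired), the low-spin configuration has 2 additional pairs, contributing +2 × 23580 = +47160 cm⁻¹.
Net CFSE = -78264 + 47160 = -31104 cm⁻¹.

-31104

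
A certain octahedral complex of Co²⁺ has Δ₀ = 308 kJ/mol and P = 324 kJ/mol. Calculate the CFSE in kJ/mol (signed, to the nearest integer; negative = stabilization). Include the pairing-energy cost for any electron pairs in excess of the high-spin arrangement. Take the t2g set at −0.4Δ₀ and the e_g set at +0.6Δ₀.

Group 9 minus oxidation state +2 gives a d⁷ configuration for Co²⁺.
Since Δ₀ = 308 kJ/mol < P = 324 kJ/mol, the complex adopts the high-spin configuration.
Filling d⁷ accordingly: t2g^5 e_g^2.
Orbital CFSE = -0.8Δ₀ = -0.8 × 308 = -246 kJ/mol.
High-spin has no excess pairs, so no pairing correction applies.

-246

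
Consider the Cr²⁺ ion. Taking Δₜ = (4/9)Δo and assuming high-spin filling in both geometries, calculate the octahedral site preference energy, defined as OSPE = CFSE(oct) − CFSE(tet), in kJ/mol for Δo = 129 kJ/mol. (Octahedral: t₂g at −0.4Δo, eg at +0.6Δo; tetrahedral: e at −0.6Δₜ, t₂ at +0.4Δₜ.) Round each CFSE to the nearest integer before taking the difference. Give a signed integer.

Cr²⁺: group 6, so d-count = 6 − 2 = 4.
Octahedral high-spin t2g^3 e_g^1: CFSE = -0.6 × 129 = -77 kJ/mol.
Tetrahedral e^2 t2^2 gives -0.4Δₜ = -0.4 × (4/9) × 129 = -23 kJ/mol.
OSPE = -77 − (-23) = -54 kJ/mol.

-54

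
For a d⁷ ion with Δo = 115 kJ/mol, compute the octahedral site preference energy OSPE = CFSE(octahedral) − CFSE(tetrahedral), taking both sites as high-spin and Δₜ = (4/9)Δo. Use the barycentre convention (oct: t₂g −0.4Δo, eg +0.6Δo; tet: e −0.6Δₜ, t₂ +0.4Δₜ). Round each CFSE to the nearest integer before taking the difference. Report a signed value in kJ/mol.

-31

Octahedral (high-spin): t₂g⁵ eg², CFSE = 5(−0.4) + 2(+0.6) = -0.8Δo = -0.8 × 115 = -92 kJ/mol.
Tetrahedral e⁴ t₂³ gives -1.2Δₜ = -1.2 × (4/9) × 115 = -61 kJ/mol.
OSPE = -92 − (-61) = -31 kJ/mol.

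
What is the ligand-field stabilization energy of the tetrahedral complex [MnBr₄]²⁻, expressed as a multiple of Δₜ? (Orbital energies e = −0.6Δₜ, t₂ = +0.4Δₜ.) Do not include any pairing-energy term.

0.0 Δₜ

Each Br⁻ contributes -1; 4 × (-1) = -4. With overall charge -2, Mn is in the +2 oxidation state.
Mn²⁺: group 7, so d-count = 7 − 2 = 5.
With tetrahedral geometry the complex is necessarily high-spin.
Configuration: e² t₂³.
CFSE = 2(-0.6Δₜ) + 3(0.4Δₜ) = -1.2Δₜ + 1.2Δₜ = 0.0Δₜ.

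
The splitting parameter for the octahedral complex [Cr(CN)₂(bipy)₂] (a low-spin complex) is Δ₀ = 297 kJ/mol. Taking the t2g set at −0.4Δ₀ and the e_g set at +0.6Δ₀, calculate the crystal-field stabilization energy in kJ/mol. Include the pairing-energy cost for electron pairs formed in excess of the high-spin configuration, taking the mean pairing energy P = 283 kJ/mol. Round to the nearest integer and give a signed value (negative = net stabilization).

Ligand charges: 2×(-1) from CN⁻ and 2×(+0) from bipy sum to -2; with overall charge +0, Cr is +2.
Group 6 minus oxidation state +2 gives a d⁴ configuration for Cr²⁺.
Electron filling gives t2g^4 e_g^0.
CFSE(orbital) = 4×(-0.4Δ₀) + 0×(0.6Δ₀) = -1.6Δ₀; with Δ₀ = 297 kJ/mol that is -475 kJ/mol.
Relative to high-spin t2g^3 e_g^1 (0 paired), the low-spin configuration has 1 additional pair, contributing +1 × 283 = +283 kJ/mol.
Combining: -475 + 283 = -192 kJ/mol.

-192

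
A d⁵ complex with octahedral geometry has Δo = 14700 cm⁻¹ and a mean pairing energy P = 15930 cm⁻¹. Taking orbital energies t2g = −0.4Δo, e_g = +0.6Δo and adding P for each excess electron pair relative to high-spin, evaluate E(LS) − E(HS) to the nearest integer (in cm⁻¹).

2460

In the high-spin limit (t2g^3 e_g^2) the orbital term is 0.0Δo = 0 cm⁻¹, with no excess pairing.
Low-spin t2g^5 e_g^0 gives -2.0Δo = -29400 cm⁻¹, but forming 2 extra pairs costs 2P = 31860 cm⁻¹, so E(LS) = -29400 + 31860 = 2460 cm⁻¹.
The difference is 2460 − (0) = 2460 cm⁻¹, so high-spin lies lower.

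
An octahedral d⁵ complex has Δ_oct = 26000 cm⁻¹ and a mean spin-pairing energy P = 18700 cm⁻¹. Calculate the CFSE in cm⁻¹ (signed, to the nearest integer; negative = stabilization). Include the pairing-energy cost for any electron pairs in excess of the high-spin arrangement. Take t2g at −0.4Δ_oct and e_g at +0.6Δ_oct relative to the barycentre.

With Δ_oct > P the complex is low-spin.
Configuration: t2g^5 e_g^0.
Orbital CFSE = -2.0Δ_oct = -2.0 × 26000 = -52000 cm⁻¹.
Excess pairs vs high-spin: 2 − 0 = 2; pairing cost = +37400 cm⁻¹.
Net CFSE = -52000 + 37400 = -14600 cm⁻¹.

-14600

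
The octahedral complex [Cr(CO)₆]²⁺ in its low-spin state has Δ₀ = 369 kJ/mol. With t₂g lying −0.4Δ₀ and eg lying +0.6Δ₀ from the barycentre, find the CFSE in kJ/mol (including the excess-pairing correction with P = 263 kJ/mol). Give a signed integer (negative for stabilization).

CO is neutral, so the +2 overall charge sits on Cr: oxidation state +2.
Group 6 minus oxidation state +2 gives a d⁴ configuration for Cr²⁺.
Electron filling gives t₂g⁴ eg⁰.
Orbital CFSE = 4(-0.4) + 0(0.6) = -1.6Δ₀ = -1.6 × 369 = -590 kJ/mol.
Pairing penalty: 1 pair vs 0 in the high-spin reference → 1 extra × P = 263 kJ/mol.
Overall CFSE = -590 + 263 = -327 kJ/mol.

-327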